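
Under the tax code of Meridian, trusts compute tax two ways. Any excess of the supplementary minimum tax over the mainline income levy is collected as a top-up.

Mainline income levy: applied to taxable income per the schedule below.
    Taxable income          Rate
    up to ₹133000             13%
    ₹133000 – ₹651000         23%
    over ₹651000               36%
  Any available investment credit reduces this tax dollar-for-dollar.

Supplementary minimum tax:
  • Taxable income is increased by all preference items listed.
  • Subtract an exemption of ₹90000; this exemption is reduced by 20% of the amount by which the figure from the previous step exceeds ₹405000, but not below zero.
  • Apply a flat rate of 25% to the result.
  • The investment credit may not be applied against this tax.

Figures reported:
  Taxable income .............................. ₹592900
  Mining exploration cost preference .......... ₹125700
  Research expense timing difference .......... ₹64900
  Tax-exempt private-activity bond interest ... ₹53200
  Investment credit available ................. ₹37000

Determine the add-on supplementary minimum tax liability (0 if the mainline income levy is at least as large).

Mainline income levy:
  ₹133000 × 13% = ₹17290
  ₹459900 × 23% = ₹105777
  → ₹123067
  Less investment credit ₹37000 → ₹86067

Supplementary minimum tax:
  Adjusted income: ₹592900 + ₹125700 + ₹64900 + ₹53200 = ₹836700
  Exemption: ₹90000 − 20% × (₹836700 − ₹405000) = ₹90000 − ₹86340 = ₹3660
  Base: ₹836700 − ₹3660 = ₹833040
  ₹833040 × 25% = ₹208260

Excess of supplementary minimum tax over mainline income levy: ₹208260 − ₹86067 = ₹122193.

₹122193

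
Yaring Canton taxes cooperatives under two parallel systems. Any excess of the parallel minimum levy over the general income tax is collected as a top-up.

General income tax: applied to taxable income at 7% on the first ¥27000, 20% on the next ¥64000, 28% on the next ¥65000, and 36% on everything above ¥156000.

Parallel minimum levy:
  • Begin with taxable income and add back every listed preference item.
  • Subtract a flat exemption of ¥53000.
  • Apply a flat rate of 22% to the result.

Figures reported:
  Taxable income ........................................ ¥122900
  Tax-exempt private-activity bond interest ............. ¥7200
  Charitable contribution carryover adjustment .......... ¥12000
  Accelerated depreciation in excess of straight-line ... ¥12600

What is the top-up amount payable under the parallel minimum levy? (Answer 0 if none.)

¥0

General income tax:
  ¥27000 × 7% = ¥1890
  ¥64000 × 20% = ¥12800
  ¥31900 × 28% = ¥8932
  → ¥23622

Parallel minimum levy:
  Adjusted income: ¥122900 + ¥7200 + ¥12000 + ¥12600 = ¥154700
  Less exemption ¥53000 → base ¥101700
  ¥101700 × 22% = ¥22374

¥22374 ≤ ¥23622, so no add-on is due.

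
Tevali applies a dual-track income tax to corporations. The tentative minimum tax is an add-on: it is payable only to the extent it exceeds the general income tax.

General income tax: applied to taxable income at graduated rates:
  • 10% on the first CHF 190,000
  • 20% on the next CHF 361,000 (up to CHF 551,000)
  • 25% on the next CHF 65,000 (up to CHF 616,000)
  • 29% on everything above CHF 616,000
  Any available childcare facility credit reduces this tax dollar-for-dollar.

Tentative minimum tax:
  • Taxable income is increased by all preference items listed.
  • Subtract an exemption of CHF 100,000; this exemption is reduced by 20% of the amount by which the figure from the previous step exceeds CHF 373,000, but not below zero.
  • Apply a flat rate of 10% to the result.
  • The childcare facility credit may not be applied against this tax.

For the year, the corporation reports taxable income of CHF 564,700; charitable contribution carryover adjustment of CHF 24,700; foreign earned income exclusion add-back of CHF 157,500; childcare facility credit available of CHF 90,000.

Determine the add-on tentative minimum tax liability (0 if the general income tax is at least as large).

CHF 67,543

General income tax:
  CHF 190,000 × 10% = CHF 19,000
  CHF 361,000 × 20% = CHF 72,200
  CHF 13,700 × 25% = CHF 3,425
  → CHF 94,625
  Less childcare facility credit CHF 90,000 → CHF 4,625

Tentative minimum tax:
  Adjusted income: CHF 564,700 + CHF 24,700 + CHF 157,500 = CHF 746,900
  Exemption: CHF 100,000 − 20% × (CHF 746,900 − CHF 373,000) = CHF 100,000 − CHF 74,780 = CHF 25,220
  Base: CHF 746,900 − CHF 25,220 = CHF 721,680
  CHF 721,680 × 10% = CHF 72,168

Excess of tentative minimum tax over general income tax: CHF 72,168 − CHF 4,625 = CHF 67,543.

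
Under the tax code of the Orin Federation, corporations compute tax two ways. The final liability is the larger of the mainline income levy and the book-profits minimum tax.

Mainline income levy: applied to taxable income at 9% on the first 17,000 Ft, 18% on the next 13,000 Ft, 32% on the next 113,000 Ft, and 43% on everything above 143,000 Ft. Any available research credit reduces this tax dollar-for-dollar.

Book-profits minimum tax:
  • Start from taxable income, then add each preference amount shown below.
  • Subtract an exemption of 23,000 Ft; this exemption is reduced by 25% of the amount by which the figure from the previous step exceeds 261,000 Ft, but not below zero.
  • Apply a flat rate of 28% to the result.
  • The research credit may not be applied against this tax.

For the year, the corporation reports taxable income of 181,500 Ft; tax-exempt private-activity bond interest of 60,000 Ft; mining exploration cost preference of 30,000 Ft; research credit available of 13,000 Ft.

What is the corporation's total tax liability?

Mainline income levy:
  17,000 Ft × 9% = 1,530 Ft
  13,000 Ft × 18% = 2,340 Ft
  113,000 Ft × 32% = 36,160 Ft
  38,500 Ft × 43% = 16,555 Ft
  → 56,585 Ft
  Less research credit 13,000 Ft → 43,585 Ft

Book-profits minimum tax:
  Adjusted income: 181,500 Ft + 60,000 Ft + 30,000 Ft = 271,500 Ft
  Exemption: 23,000 Ft − 25% × (271,500 Ft − 261,000 Ft) = 23,000 Ft − 2,625 Ft = 20,375 Ft
  Base: 271,500 Ft − 20,375 Ft = 251,125 Ft
  251,125 Ft × 28% = 70,315 Ft

70,315 Ft > 43,585 Ft, so the book-profits minimum tax is the binding amount.

70,315 Ft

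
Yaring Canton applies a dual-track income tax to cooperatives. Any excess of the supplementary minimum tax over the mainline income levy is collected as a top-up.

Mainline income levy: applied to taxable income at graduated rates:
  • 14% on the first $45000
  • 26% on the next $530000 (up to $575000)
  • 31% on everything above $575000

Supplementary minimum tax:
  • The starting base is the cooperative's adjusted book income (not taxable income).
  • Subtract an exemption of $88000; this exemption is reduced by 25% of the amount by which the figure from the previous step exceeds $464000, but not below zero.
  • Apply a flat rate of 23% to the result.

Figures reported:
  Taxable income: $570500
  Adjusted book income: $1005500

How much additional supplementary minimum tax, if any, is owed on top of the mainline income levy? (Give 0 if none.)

$88335

Supplementary minimum tax:
  Base (adjusted book income): $1005500
  Exemption: 25% × ($1005500 − $464000) = $135375 ≥ $88000, so the exemption is fully phased out
  Base: $1005500 − $0 = $1005500
  $1005500 × 23% = $231265

Mainline income levy:
  $45000 × 14% = $6300
  $525500 × 26% = $136630
  → $142930

Excess of supplementary minimum tax over mainline income levy: $231265 − $142930 = $88335.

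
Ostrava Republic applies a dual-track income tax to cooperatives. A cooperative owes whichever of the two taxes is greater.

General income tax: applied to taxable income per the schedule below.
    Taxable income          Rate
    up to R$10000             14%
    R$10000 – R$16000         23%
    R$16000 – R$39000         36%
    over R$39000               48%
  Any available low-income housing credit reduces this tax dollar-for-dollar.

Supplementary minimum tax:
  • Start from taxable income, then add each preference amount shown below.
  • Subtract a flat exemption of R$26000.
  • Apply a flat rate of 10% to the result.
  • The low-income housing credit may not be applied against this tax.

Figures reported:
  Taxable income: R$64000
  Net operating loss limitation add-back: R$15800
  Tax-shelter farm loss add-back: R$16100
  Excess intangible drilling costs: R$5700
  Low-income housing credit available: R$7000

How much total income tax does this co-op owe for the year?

Supplementary minimum tax:
  Adjusted income: R$64000 + R$15800 + R$16100 + R$5700 = R$101600
  Less exemption R$26000 → base R$75600
  R$75600 × 10% = R$7560

General income tax:
  R$10000 × 14% = R$1400
  R$6000 × 23% = R$1380
  R$23000 × 36% = R$8280
  R$25000 × 48% = R$12000
  → R$23060
  Less low-income housing credit R$7000 → R$16060

R$16060 > R$7560, so the general income tax governs.

R$16060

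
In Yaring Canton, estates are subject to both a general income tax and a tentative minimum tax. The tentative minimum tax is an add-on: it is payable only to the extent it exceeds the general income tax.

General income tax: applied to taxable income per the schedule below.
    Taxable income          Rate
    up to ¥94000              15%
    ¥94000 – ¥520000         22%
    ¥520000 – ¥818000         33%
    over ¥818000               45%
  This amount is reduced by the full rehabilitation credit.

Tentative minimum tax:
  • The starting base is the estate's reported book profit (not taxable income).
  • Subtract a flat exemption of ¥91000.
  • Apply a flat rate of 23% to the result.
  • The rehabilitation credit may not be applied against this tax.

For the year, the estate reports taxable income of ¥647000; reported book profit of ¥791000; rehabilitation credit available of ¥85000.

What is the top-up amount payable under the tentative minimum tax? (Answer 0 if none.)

Tentative minimum tax:
  Base (reported book profit): ¥791000
  Less exemption ¥91000 → base ¥700000
  ¥700000 × 23% = ¥161000

General income tax:
  ¥94000 × 15% = ¥14100
  ¥426000 × 22% = ¥93720
  ¥127000 × 33% = ¥41910
  → ¥149730
  Less rehabilitation credit ¥85000 → ¥64730

Excess of tentative minimum tax over general income tax: ¥161000 − ¥64730 = ¥96270.

¥96270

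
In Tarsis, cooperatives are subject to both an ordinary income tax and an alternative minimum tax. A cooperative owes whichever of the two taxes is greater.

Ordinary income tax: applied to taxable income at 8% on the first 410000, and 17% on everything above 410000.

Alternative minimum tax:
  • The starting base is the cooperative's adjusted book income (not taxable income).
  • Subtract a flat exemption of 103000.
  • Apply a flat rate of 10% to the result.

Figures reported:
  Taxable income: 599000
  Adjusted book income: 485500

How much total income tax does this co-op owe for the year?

64930

Ordinary income tax:
  410000 × 8% = 32800
  189000 × 17% = 32130
  → 64930

Alternative minimum tax:
  Base (adjusted book income): 485500
  Less exemption 103000 → base 382500
  382500 × 10% = 38250

64930 > 38250, so the ordinary income tax governs.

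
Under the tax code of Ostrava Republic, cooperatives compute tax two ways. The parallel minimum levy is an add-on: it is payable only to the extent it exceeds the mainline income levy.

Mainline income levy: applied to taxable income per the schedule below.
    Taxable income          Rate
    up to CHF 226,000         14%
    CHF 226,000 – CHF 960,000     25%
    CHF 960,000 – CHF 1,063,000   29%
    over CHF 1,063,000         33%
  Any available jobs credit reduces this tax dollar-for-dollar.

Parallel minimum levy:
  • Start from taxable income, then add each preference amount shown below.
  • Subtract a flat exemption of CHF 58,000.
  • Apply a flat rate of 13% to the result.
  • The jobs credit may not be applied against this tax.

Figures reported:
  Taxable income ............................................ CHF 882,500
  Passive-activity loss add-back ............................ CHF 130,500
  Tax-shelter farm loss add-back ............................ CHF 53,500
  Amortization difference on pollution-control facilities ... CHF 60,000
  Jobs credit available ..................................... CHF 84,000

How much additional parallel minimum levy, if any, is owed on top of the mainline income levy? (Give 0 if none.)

Parallel minimum levy:
  Adjusted income: CHF 882,500 + CHF 130,500 + CHF 53,500 + CHF 60,000 = CHF 1,126,500
  Less exemption CHF 58,000 → base CHF 1,068,500
  CHF 1,068,500 × 13% = CHF 138,905

Mainline income levy:
  CHF 226,000 × 14% = CHF 31,640
  CHF 656,500 × 25% = CHF 164,125
  → CHF 195,765
  Less jobs credit CHF 84,000 → CHF 111,765

Excess of parallel minimum levy over mainline income levy: CHF 138,905 − CHF 111,765 = CHF 27,140.

CHF 27,140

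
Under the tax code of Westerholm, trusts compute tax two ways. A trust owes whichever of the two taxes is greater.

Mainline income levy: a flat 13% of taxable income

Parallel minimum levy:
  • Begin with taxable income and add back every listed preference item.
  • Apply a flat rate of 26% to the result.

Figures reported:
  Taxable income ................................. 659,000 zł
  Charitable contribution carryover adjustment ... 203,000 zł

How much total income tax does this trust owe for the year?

224,120 zł

Parallel minimum levy:
  Adjusted income: 659,000 zł + 203,000 zł = 862,000 zł
  862,000 zł × 26% = 224,120 zł

Mainline income levy:
  659,000 zł × 13% = 85,670 zł

224,120 zł > 85,670 zł, so the parallel minimum levy is the binding amount.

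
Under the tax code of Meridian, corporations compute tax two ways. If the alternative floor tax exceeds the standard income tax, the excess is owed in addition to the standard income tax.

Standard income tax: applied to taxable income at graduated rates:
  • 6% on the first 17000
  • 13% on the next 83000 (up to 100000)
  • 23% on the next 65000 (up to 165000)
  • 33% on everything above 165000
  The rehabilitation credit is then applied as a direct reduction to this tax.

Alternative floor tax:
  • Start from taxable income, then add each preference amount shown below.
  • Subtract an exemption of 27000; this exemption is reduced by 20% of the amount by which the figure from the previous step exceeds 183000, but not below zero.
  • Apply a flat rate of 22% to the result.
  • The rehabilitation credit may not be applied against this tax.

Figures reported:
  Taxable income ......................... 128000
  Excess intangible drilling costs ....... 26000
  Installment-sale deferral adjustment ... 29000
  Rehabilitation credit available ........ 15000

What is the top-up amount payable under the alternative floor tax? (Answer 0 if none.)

Standard income tax:
  17000 × 6% = 1020
  83000 × 13% = 10790
  28000 × 23% = 6440
  → 18250
  Less rehabilitation credit 15000 → 3250

Alternative floor tax:
  Adjusted income: 128000 + 26000 + 29000 = 183000
  Exemption: 183000 ≤ 183000, so full 27000 applies
  Base: 183000 − 27000 = 156000
  156000 × 22% = 34320

Excess of alternative floor tax over standard income tax: 34320 − 3250 = 31070.

31070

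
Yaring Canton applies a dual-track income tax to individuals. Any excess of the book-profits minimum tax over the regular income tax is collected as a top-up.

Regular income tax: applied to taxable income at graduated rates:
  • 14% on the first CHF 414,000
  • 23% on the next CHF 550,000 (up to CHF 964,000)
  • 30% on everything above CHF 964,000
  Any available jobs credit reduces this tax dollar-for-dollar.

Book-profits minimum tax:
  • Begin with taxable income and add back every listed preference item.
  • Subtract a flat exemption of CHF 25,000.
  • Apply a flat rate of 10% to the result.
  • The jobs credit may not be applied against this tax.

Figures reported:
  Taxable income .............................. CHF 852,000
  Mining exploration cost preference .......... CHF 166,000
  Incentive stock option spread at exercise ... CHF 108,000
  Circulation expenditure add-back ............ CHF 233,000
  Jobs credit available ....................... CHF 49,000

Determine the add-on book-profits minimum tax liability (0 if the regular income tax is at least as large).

Regular income tax:
  CHF 414,000 × 14% = CHF 57,960
  CHF 438,000 × 23% = CHF 100,740
  → CHF 158,700
  Less jobs credit CHF 49,000 → CHF 109,700

Book-profits minimum tax:
  Adjusted income: CHF 852,000 + CHF 166,000 + CHF 108,000 + CHF 233,000 = CHF 1,359,000
  Less exemption CHF 25,000 → base CHF 1,334,000
  CHF 1,334,000 × 10% = CHF 133,400

Excess of book-profits minimum tax over regular income tax: CHF 133,400 − CHF 109,700 = CHF 23,700.

CHF 23,700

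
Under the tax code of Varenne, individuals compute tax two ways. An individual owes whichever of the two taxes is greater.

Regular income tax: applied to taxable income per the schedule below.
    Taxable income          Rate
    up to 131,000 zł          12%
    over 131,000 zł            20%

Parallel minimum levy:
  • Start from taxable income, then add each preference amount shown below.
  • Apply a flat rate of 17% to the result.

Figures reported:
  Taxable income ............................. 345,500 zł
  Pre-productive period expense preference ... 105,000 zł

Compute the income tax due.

76,585 zł

Parallel minimum levy:
  Adjusted income: 345,500 zł + 105,000 zł = 450,500 zł
  450,500 zł × 17% = 76,585 zł

Regular income tax:
  131,000 zł × 12% = 15,720 zł
  214,500 zł × 20% = 42,900 zł
  → 58,620 zł

76,585 zł > 58,620 zł, so the parallel minimum levy is the binding amount.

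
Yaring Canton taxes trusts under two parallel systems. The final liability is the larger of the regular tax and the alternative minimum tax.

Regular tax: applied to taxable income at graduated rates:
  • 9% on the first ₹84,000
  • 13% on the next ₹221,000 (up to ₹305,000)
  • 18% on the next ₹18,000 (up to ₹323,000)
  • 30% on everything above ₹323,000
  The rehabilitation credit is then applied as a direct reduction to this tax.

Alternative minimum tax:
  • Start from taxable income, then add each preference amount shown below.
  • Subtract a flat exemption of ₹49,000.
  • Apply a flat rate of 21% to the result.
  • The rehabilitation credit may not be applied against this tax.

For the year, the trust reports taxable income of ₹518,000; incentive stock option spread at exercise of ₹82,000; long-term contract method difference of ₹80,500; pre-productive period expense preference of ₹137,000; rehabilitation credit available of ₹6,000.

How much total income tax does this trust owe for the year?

₹161,385

Regular tax:
  ₹84,000 × 9% = ₹7,560
  ₹221,000 × 13% = ₹28,730
  ₹18,000 × 18% = ₹3,240
  ₹195,000 × 30% = ₹58,500
  → ₹98,030
  Less rehabilitation credit ₹6,000 → ₹92,030

Alternative minimum tax:
  Adjusted income: ₹518,000 + ₹82,000 + ₹80,500 + ₹137,000 = ₹817,500
  Less exemption ₹49,000 → base ₹768,500
  ₹768,500 × 21% = ₹161,385

₹161,385 > ₹92,030, so the alternative minimum tax is the binding amount.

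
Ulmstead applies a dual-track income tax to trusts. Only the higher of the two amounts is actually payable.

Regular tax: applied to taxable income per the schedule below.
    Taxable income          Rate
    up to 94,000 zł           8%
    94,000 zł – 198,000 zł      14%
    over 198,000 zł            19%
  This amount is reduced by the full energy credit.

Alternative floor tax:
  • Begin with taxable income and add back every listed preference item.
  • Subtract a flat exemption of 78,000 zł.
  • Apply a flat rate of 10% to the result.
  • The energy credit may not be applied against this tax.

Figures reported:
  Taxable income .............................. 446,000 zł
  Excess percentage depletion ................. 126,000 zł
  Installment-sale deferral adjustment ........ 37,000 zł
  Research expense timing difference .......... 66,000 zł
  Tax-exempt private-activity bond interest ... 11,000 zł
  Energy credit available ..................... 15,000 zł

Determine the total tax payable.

Regular tax:
  94,000 zł × 8% = 7,520 zł
  104,000 zł × 14% = 14,560 zł
  248,000 zł × 19% = 47,120 zł
  → 69,200 zł
  Less energy credit 15,000 zł → 54,200 zł

Alternative floor tax:
  Adjusted income: 446,000 zł + 126,000 zł + 37,000 zł + 66,000 zł + 11,000 zł = 686,000 zł
  Less exemption 78,000 zł → base 608,000 zł
  608,000 zł × 10% = 60,800 zł

60,800 zł > 54,200 zł, so the alternative floor tax is the binding amount.

60,800 zł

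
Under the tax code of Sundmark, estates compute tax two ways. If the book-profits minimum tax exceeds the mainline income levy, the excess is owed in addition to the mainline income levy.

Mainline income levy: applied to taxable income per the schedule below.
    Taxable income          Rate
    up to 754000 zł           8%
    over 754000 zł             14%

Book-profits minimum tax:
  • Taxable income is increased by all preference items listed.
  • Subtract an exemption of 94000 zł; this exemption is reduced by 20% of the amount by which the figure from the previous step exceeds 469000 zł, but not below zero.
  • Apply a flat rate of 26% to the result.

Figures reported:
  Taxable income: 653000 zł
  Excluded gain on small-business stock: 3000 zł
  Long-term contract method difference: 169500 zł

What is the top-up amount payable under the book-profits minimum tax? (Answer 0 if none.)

156488 zł

Book-profits minimum tax:
  Adjusted income: 653000 zł + 3000 zł + 169500 zł = 825500 zł
  Exemption: 94000 zł − 20% × (825500 zł − 469000 zł) = 94000 zł − 71300 zł = 22700 zł
  Base: 825500 zł − 22700 zł = 802800 zł
  802800 zł × 26% = 208728 zł

Mainline income levy:
  653000 zł × 8% = 52240 zł

Excess of book-profits minimum tax over mainline income levy: 208728 zł − 52240 zł = 156488 zł.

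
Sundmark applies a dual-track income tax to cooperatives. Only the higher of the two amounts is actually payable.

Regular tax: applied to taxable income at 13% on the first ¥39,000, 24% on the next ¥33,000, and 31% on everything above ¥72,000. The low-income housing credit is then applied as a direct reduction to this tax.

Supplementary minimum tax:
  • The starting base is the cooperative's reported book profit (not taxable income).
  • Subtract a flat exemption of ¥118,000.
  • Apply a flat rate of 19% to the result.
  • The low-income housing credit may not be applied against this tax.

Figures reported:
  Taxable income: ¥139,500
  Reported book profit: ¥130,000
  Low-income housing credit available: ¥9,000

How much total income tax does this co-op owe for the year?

¥24,915

Regular tax:
  ¥39,000 × 13% = ¥5,070
  ¥33,000 × 24% = ¥7,920
  ¥67,500 × 31% = ¥20,925
  → ¥33,915
  Less low-income housing credit ¥9,000 → ¥24,915

Supplementary minimum tax:
  Base (reported book profit): ¥130,000
  Less exemption ¥118,000 → base ¥12,000
  ¥12,000 × 19% = ¥2,280

¥24,915 > ¥2,280, so the regular tax governs.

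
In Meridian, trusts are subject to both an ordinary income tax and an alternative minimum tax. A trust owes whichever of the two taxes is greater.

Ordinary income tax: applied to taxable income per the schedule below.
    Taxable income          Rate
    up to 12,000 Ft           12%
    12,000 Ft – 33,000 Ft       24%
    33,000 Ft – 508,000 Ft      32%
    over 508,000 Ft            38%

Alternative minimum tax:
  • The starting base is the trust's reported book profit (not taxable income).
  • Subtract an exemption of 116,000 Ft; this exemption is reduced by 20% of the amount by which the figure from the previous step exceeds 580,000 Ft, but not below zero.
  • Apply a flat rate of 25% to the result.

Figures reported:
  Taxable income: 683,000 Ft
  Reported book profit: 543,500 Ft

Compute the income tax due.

Alternative minimum tax:
  Base (reported book profit): 543,500 Ft
  Exemption: 543,500 Ft ≤ 580,000 Ft, so full 116,000 Ft applies
  Base: 543,500 Ft − 116,000 Ft = 427,500 Ft
  427,500 Ft × 25% = 106,875 Ft

Ordinary income tax:
  12,000 Ft × 12% = 1,440 Ft
  21,000 Ft × 24% = 5,040 Ft
  475,000 Ft × 32% = 152,000 Ft
  175,000 Ft × 38% = 66,500 Ft
  → 224,980 Ft

224,980 Ft > 106,875 Ft, so the ordinary income tax governs.

224,980 Ft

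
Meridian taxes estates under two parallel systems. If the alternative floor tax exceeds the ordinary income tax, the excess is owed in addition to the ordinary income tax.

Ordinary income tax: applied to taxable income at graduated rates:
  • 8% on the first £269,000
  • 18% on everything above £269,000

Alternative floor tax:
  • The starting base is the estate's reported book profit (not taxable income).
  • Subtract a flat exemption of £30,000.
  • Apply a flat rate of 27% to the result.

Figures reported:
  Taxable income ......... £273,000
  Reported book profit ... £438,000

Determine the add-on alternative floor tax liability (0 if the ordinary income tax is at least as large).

Alternative floor tax:
  Base (reported book profit): £438,000
  Less exemption £30,000 → base £408,000
  £408,000 × 27% = £110,160

Ordinary income tax:
  £269,000 × 8% = £21,520
  £4,000 × 18% = £720
  → £22,240

Excess of alternative floor tax over ordinary income tax: £110,160 − £22,240 = £87,920.

£87,920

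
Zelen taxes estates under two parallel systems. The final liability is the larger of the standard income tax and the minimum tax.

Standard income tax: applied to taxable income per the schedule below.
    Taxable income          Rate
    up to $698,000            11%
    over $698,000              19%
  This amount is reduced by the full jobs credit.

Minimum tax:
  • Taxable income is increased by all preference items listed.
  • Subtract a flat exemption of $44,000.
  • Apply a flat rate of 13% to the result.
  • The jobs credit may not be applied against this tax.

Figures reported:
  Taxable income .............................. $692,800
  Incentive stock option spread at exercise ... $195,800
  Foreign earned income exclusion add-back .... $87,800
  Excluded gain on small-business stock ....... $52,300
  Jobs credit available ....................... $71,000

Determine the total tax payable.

$128,011

Standard income tax:
  $692,800 × 11% = $76,208
  Less jobs credit $71,000 → $5,208

Minimum tax:
  Adjusted income: $692,800 + $195,800 + $87,800 + $52,300 = $1,028,700
  Less exemption $44,000 → base $984,700
  $984,700 × 13% = $128,011

$128,011 > $5,208, so the minimum tax is the binding amount.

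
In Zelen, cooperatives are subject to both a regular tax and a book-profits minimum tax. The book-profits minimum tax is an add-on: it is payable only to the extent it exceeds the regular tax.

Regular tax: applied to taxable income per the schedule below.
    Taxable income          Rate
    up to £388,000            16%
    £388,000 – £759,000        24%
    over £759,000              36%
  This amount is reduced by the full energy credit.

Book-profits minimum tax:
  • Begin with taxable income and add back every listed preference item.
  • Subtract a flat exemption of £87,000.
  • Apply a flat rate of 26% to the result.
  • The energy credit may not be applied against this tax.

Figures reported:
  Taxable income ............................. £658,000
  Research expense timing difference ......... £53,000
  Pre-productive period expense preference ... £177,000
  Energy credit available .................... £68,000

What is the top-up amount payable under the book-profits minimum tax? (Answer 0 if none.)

£149,380

Book-profits minimum tax:
  Adjusted income: £658,000 + £53,000 + £177,000 = £888,000
  Less exemption £87,000 → base £801,000
  £801,000 × 26% = £208,260

Regular tax:
  £388,000 × 16% = £62,080
  £270,000 × 24% = £64,800
  → £126,880
  Less energy credit £68,000 → £58,880

Excess of book-profits minimum tax over regular tax: £208,260 − £58,880 = £149,380.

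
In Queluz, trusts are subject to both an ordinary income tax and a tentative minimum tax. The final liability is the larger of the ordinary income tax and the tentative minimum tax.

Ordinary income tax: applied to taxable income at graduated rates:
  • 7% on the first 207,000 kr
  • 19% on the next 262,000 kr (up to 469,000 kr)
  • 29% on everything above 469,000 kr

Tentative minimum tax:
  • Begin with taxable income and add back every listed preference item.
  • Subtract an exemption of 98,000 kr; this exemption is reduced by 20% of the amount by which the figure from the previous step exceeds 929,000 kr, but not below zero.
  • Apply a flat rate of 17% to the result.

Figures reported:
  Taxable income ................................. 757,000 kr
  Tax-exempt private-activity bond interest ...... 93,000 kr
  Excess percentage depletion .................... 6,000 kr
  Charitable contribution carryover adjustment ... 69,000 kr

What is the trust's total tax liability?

Ordinary income tax:
  207,000 kr × 7% = 14,490 kr
  262,000 kr × 19% = 49,780 kr
  288,000 kr × 29% = 83,520 kr
  → 147,790 kr

Tentative minimum tax:
  Adjusted income: 757,000 kr + 93,000 kr + 6,000 kr + 69,000 kr = 925,000 kr
  Exemption: 925,000 kr ≤ 929,000 kr, so full 98,000 kr applies
  Base: 925,000 kr − 98,000 kr = 827,000 kr
  827,000 kr × 17% = 140,590 kr

147,790 kr > 140,590 kr, so the ordinary income tax governs.

147,790 kr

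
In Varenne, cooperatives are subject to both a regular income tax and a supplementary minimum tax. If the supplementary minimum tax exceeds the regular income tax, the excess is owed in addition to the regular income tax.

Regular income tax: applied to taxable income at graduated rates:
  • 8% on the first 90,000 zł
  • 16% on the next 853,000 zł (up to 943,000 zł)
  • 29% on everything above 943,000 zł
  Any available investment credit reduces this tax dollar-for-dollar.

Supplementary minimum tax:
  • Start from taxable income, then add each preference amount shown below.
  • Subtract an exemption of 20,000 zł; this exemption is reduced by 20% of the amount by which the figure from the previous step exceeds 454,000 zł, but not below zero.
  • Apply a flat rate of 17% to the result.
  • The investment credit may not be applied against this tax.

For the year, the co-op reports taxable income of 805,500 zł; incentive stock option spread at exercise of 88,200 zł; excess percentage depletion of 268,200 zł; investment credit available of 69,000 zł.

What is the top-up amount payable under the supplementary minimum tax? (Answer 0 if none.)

144,843 zł

Supplementary minimum tax:
  Adjusted income: 805,500 zł + 88,200 zł + 268,200 zł = 1,161,900 zł
  Exemption: 20% × (1,161,900 zł − 454,000 zł) = 141,580 zł ≥ 20,000 zł, so the exemption is fully phased out
  Base: 1,161,900 zł − 0 zł = 1,161,900 zł
  1,161,900 zł × 17% = 197,523 zł

Regular income tax:
  90,000 zł × 8% = 7,200 zł
  715,500 zł × 16% = 114,480 zł
  → 121,680 zł
  Less investment credit 69,000 zł → 52,680 zł

Excess of supplementary minimum tax over regular income tax: 197,523 zł − 52,680 zł = 144,843 zł.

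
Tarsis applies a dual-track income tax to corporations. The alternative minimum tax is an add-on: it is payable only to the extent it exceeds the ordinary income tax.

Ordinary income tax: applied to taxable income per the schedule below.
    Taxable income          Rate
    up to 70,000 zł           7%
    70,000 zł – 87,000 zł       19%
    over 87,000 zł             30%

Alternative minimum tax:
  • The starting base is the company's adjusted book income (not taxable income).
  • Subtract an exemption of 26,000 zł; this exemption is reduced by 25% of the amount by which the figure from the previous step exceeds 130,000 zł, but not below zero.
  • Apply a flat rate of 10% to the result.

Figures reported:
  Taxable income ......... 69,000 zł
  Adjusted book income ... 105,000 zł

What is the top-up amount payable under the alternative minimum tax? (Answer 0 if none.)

Alternative minimum tax:
  Base (adjusted book income): 105,000 zł
  Exemption: 105,000 zł ≤ 130,000 zł, so full 26,000 zł applies
  Base: 105,000 zł − 26,000 zł = 79,000 zł
  79,000 zł × 10% = 7,900 zł

Ordinary income tax:
  69,000 zł × 7% = 4,830 zł

Excess of alternative minimum tax over ordinary income tax: 7,900 zł − 4,830 zł = 3,070 zł.

3,070 zł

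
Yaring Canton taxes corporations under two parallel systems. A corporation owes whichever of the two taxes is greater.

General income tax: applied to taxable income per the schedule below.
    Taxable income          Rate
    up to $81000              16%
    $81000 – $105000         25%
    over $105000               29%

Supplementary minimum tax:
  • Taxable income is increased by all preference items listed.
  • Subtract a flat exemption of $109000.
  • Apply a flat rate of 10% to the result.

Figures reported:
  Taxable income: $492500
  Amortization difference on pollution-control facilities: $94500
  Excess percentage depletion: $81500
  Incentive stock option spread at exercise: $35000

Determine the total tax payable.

$131335

General income tax:
  $81000 × 16% = $12960
  $24000 × 25% = $6000
  $387500 × 29% = $112375
  → $131335

Supplementary minimum tax:
  Adjusted income: $492500 + $94500 + $81500 + $35000 = $703500
  Less exemption $109000 → base $594500
  $594500 × 10% = $59450

$131335 > $59450, so the general income tax governs.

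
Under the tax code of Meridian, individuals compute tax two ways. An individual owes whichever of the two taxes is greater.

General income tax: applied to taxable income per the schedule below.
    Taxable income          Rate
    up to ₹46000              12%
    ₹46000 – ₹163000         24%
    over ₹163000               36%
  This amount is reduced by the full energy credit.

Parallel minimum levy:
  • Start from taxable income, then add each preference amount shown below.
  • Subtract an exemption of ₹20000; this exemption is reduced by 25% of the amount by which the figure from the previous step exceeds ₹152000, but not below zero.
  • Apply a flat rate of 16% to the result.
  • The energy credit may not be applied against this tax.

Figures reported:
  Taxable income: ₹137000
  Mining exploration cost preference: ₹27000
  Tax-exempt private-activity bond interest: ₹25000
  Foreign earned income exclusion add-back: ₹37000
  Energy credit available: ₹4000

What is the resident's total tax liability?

General income tax:
  ₹46000 × 12% = ₹5520
  ₹91000 × 24% = ₹21840
  → ₹27360
  Less energy credit ₹4000 → ₹23360

Parallel minimum levy:
  Adjusted income: ₹137000 + ₹27000 + ₹25000 + ₹37000 = ₹226000
  Exemption: ₹20000 − 25% × (₹226000 − ₹152000) = ₹20000 − ₹18500 = ₹1500
  Base: ₹226000 − ₹1500 = ₹224500
  ₹224500 × 16% = ₹35920

₹35920 > ₹23360, so the parallel minimum levy is the binding amount.

₹35920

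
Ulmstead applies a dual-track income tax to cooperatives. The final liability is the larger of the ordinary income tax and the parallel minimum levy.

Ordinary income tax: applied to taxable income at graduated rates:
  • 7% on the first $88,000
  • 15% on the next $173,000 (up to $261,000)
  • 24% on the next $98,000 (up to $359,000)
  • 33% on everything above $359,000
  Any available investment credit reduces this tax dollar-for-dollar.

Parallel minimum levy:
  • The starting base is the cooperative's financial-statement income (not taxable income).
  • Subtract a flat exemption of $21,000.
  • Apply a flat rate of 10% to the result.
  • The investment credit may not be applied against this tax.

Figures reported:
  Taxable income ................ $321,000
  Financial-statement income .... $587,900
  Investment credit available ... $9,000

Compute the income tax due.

Ordinary income tax:
  $88,000 × 7% = $6,160
  $173,000 × 15% = $25,950
  $60,000 × 24% = $14,400
  → $46,510
  Less investment credit $9,000 → $37,510

Parallel minimum levy:
  Base (financial-statement income): $587,900
  Less exemption $21,000 → base $566,900
  $566,900 × 10% = $56,690

$56,690 > $37,510, so the parallel minimum levy is the binding amount.

$56,690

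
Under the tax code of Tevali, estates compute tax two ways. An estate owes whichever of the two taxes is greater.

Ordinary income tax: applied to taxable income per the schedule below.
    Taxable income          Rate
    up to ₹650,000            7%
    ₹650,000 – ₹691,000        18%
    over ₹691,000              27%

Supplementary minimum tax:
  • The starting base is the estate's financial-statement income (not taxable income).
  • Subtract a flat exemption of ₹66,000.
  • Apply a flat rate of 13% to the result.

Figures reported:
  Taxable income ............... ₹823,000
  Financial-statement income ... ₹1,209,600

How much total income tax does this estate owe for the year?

₹148,668

Ordinary income tax:
  ₹650,000 × 7% = ₹45,500
  ₹41,000 × 18% = ₹7,380
  ₹132,000 × 27% = ₹35,640
  → ₹88,520

Supplementary minimum tax:
  Base (financial-statement income): ₹1,209,600
  Less exemption ₹66,000 → base ₹1,143,600
  ₹1,143,600 × 13% = ₹148,668

₹148,668 > ₹88,520, so the supplementary minimum tax is the binding amount.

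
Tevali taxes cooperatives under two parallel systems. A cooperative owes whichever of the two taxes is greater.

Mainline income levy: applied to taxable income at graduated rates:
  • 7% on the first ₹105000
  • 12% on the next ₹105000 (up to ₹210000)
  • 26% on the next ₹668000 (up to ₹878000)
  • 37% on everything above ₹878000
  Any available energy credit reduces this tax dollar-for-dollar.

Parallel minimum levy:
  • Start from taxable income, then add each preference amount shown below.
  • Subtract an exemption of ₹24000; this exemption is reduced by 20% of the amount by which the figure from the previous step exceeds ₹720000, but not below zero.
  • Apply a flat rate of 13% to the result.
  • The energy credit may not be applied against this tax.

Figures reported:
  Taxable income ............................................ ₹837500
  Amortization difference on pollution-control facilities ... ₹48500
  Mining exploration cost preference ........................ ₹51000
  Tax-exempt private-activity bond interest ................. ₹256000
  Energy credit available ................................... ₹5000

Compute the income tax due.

Mainline income levy:
  ₹105000 × 7% = ₹7350
  ₹105000 × 12% = ₹12600
  ₹627500 × 26% = ₹163150
  → ₹183100
  Less energy credit ₹5000 → ₹178100

Parallel minimum levy:
  Adjusted income: ₹837500 + ₹48500 + ₹51000 + ₹256000 = ₹1193000
  Exemption: 20% × (₹1193000 − ₹720000) = ₹94600 ≥ ₹24000, so the exemption is fully phased out
  Base: ₹1193000 − ₹0 = ₹1193000
  ₹1193000 × 13% = ₹155090

₹178100 > ₹155090, so the mainline income levy governs.

₹178100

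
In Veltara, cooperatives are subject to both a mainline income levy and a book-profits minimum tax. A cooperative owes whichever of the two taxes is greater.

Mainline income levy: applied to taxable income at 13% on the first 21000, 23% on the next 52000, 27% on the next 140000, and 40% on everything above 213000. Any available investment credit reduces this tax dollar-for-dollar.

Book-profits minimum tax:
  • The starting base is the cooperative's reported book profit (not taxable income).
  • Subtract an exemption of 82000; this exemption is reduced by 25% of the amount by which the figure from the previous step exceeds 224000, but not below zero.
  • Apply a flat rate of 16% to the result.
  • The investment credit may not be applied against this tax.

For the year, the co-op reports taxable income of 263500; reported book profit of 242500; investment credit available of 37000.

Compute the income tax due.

35690

Mainline income levy:
  21000 × 13% = 2730
  52000 × 23% = 11960
  140000 × 27% = 37800
  50500 × 40% = 20200
  → 72690
  Less investment credit 37000 → 35690

Book-profits minimum tax:
  Base (reported book profit): 242500
  Exemption: 82000 − 25% × (242500 − 224000) = 82000 − 4625 = 77375
  Base: 242500 − 77375 = 165125
  165125 × 16% = 26420

35690 > 26420, so the mainline income levy governs.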